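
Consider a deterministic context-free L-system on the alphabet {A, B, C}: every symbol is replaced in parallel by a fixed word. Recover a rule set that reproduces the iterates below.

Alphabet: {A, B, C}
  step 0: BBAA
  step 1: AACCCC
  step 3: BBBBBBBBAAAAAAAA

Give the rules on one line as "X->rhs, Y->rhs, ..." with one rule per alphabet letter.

  step 0 ⇒ step 1: BBAA ⇒ A·A·CC·CC
    A ↦ CC
    B ↦ A
    C ↦ BB  (constrained at step 1)

A->CC, B->A, C->BB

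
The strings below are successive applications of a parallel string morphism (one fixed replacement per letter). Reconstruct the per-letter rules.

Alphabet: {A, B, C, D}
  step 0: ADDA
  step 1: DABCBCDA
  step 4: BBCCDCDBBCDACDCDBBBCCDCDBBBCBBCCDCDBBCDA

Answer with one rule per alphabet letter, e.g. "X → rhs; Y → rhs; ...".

A->DA, B->CD, C->B, D->BC

  step 0 ⇒ step 1: ADDA ⇒ DA·BC·BC·DA
    A ↦ DA
    D ↦ BC
    B ↦ CD  (constrained at step 1)
    C ↦ B  (constrained at step 1)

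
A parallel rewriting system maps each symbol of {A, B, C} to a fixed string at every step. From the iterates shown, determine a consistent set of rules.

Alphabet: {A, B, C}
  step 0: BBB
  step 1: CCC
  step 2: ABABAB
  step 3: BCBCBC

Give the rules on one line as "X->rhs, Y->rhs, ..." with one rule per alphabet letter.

  step 2 ⇒ step 3: ABABAB ⇒ B·C·B·C·B·C
    A ↦ B
    B ↦ C
  step 1 ⇒ step 2: CCC ⇒ AB·AB·AB
    C ↦ AB

A->B, B->C, C->AB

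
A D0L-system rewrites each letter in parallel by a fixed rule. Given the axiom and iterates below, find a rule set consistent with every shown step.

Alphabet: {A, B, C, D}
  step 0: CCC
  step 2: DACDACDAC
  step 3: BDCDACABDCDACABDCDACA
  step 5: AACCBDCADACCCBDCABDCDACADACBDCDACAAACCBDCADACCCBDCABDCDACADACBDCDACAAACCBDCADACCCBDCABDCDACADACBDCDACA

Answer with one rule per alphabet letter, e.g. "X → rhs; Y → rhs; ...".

  step 2 ⇒ step 3: DACDACDAC ⇒ BDC·DAC·A·BDC·DAC·A·BDC·DAC·A
    A ↦ DAC
    C ↦ A
    D ↦ BDC
    B ↦ CC  (constrained at step 3)

A->DAC, B->CC, C->A, D->BDC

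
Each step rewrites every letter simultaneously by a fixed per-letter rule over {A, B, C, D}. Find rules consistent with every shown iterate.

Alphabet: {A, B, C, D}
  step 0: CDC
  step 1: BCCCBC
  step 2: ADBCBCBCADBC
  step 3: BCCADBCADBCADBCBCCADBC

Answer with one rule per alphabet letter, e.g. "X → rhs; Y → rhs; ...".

  step 2 ⇒ step 3: ADBCBCBCADBC ⇒ B·CC·AD·BC·AD·BC·AD·BC·B·CC·AD·BC
    A ↦ B
    B ↦ AD
    C ↦ BC
    D ↦ CC

A->B, B->AD, C->BC, D->CC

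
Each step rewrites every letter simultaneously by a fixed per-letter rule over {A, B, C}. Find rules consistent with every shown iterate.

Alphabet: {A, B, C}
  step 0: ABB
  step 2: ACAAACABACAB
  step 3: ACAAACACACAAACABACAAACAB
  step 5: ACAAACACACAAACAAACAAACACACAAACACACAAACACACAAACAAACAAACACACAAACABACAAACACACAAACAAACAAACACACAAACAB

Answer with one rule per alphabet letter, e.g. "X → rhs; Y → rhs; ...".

  step 2 ⇒ step 3: ACAAACABACAB ⇒ AC·AA·AC·AC·AC·AA·AC·AB·AC·AA·AC·AB
    A ↦ AC
    B ↦ AB
    C ↦ AA

A->AC, B->AB, C->AA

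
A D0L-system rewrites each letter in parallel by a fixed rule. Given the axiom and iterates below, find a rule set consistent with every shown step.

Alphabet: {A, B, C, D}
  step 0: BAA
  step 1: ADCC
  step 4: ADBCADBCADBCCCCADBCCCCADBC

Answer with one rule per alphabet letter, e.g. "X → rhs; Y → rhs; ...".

  step 0 ⇒ step 1: BAA ⇒ AD·C·C
    A ↦ C
    B ↦ AD
    C ↦ BC  (constrained at step 1)
    D ↦ CC  (constrained at step 1)

A->C, B->AD, C->BC, D->CC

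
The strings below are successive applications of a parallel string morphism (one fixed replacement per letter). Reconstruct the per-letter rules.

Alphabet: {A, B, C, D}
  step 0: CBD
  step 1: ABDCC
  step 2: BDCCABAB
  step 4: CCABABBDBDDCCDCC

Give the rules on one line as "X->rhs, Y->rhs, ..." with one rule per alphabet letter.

  step 1 ⇒ step 2: ABDCC ⇒ B·D·CC·AB·AB
    A ↦ B
    B ↦ D
    C ↦ AB
    D ↦ CC

A->B, B->D, C->AB, D->CC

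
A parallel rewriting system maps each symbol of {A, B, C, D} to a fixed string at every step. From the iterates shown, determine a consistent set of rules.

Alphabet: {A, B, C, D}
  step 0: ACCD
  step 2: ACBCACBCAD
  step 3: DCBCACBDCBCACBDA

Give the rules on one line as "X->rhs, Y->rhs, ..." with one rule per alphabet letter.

  step 2 ⇒ step 3: ACBCACBCAD ⇒ D·CB·CA·CB·D·CB·CA·CB·D·A
    A ↦ D
    B ↦ CA
    C ↦ CB
    D ↦ A

A->D, B->CA, C->CB, D->A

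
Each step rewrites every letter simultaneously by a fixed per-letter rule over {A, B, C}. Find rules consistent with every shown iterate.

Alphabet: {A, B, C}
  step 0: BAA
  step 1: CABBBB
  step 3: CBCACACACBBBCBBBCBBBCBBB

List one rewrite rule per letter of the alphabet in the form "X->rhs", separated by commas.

  step 0 ⇒ step 1: BAA ⇒ CA·BB·BB
    A ↦ BB
    B ↦ CA
    C ↦ CB  (constrained at step 1)

A->BB, B->CA, C->CB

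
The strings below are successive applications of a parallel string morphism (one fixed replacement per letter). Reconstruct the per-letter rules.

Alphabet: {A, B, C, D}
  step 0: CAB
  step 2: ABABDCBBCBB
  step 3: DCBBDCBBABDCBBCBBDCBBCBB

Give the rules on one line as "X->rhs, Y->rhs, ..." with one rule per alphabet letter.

A->D, B->CBB, C->D, D->AB

  step 2 ⇒ step 3: ABABDCBBCBB ⇒ D·CBB·D·CBB·AB·D·CBB·CBB·D·CBB·CBB
    A ↦ D
    B ↦ CBB
    C ↦ D
    D ↦ AB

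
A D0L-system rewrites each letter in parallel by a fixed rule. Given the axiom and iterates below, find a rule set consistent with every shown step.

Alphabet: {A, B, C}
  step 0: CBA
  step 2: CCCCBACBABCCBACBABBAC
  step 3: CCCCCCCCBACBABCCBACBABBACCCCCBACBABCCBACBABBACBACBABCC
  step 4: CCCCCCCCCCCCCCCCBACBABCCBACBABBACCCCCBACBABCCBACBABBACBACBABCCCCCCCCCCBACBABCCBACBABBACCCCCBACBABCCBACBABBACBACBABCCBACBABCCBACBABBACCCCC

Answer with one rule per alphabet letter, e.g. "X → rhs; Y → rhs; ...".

A->BAB, B->BAC, C->CC

  step 3 ⇒ step 4: CCCCCCCCBACBABCCBACBABBACCCCCBACBABCCBACBABBACBACBABCC ⇒ CC·CC·CC·CC·CC·CC·CC·CC·BAC·BAB·CC·BAC·BAB·BAC·CC·CC·BAC·BAB·CC·BAC·BAB·BAC·BAC·BAB·CC·CC·CC·CC·CC·BAC·BAB·CC·BAC·BAB·BAC·CC·CC·BAC·BAB·CC·BAC·BAB·BAC·BAC·BAB·CC·BAC·BAB·CC·BAC·BAB·BAC·CC·CC
    A ↦ BAB
    B ↦ BAC
    C ↦ CC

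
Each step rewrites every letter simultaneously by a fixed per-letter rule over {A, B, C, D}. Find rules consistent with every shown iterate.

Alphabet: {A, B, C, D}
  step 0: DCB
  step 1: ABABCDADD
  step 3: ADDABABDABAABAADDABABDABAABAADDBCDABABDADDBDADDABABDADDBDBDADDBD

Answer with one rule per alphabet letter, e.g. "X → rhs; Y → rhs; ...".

  step 0 ⇒ step 1: DCB ⇒ ABA·BCD·ADD
    B ↦ ADD
    C ↦ BCD
    D ↦ ABA
    A ↦ BD  (constrained at step 1)

A->BD, B->ADD, C->BCD, D->ABA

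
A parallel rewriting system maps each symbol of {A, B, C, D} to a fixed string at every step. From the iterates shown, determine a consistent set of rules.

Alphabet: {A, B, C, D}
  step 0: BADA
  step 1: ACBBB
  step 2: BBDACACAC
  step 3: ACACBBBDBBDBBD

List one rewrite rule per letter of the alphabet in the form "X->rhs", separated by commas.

A->B, B->AC, C->BD, D->B

  step 2 ⇒ step 3: BBDACACAC ⇒ AC·AC·B·B·BD·B·BD·B·BD
    A ↦ B
    B ↦ AC
    C ↦ BD
    D ↦ B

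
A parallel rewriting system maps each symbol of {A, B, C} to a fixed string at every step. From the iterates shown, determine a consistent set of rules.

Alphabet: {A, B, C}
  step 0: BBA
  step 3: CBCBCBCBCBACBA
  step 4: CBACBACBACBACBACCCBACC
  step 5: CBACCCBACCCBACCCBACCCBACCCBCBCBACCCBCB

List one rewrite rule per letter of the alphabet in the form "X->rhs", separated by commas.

  step 4 ⇒ step 5: CBACBACBACBACBACCCBACC ⇒ CB·A·CC·CB·A·CC·CB·A·CC·CB·A·CC·CB·A·CC·CB·CB·CB·A·CC·CB·CB
    A ↦ CC
    B ↦ A
    C ↦ CB

A->CC, B->A, C->CB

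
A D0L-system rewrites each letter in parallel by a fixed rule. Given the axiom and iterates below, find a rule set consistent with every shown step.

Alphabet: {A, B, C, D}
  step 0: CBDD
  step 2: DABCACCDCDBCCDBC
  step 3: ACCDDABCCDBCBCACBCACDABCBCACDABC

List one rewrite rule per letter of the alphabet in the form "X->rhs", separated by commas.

A->CD, B->DA, C->BC, D->AC

  step 2 ⇒ step 3: DABCACCDCDBCCDBC ⇒ AC·CD·DA·BC·CD·BC·BC·AC·BC·AC·DA·BC·BC·AC·DA·BC
    A ↦ CD
    B ↦ DA
    C ↦ BC
    D ↦ AC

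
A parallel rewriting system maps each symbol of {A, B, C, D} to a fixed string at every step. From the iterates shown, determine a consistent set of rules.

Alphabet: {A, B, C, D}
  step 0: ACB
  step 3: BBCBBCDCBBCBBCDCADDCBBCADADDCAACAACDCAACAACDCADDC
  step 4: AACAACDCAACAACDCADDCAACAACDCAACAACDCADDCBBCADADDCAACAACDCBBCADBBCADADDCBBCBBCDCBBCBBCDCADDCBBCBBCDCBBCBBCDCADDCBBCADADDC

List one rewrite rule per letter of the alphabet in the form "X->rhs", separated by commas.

A->BBC, B->AAC, C->DC, D->AD

  step 3 ⇒ step 4: BBCBBCDCBBCBBCDCADDCBBCADADDCAACAACDCAACAACDCADDC ⇒ AAC·AAC·DC·AAC·AAC·DC·AD·DC·AAC·AAC·DC·AAC·AAC·DC·AD·DC·BBC·AD·AD·DC·AAC·AAC·DC·BBC·AD·BBC·AD·AD·DC·BBC·BBC·DC·BBC·BBC·DC·AD·DC·BBC·BBC·DC·BBC·BBC·DC·AD·DC·BBC·AD·AD·DC
    A ↦ BBC
    B ↦ AAC
    C ↦ DC
    D ↦ AD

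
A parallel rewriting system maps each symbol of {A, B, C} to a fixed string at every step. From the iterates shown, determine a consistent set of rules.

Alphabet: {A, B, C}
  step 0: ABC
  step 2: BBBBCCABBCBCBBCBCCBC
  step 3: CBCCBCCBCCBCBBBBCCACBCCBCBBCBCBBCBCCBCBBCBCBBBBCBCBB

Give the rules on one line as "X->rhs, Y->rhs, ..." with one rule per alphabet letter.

A->CCA, B->CBC, C->BB

  step 2 ⇒ step 3: BBBBCCABBCBCBBCBCCBC ⇒ CBC·CBC·CBC·CBC·BB·BB·CCA·CBC·CBC·BB·CBC·BB·CBC·CBC·BB·CBC·BB·BB·CBC·BB
    A ↦ CCA
    B ↦ CBC
    C ↦ BB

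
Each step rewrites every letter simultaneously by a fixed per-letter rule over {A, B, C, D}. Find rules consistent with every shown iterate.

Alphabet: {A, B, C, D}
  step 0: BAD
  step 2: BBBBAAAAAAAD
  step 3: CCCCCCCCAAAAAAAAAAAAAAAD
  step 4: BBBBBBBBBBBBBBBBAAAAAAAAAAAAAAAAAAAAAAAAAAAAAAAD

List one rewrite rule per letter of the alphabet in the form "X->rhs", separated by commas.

  step 3 ⇒ step 4: CCCCCCCCAAAAAAAAAAAAAAAD ⇒ BB·BB·BB·BB·BB·BB·BB·BB·AA·AA·AA·AA·AA·AA·AA·AA·AA·AA·AA·AA·AA·AA·AA·AD
    A ↦ AA
    C ↦ BB
    D ↦ AD
  step 2 ⇒ step 3: BBBBAAAAAAAD ⇒ CC·CC·CC·CC·AA·AA·AA·AA·AA·AA·AA·AD
    B ↦ CC

A->AA, B->CC, C->BB, D->AD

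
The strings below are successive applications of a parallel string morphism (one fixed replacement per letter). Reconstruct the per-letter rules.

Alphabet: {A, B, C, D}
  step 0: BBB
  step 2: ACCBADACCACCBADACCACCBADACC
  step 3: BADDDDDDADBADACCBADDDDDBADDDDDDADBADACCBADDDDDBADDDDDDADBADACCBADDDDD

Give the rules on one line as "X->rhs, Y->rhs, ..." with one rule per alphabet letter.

  step 2 ⇒ step 3: ACCBADACCACCBADACCACCBADACC ⇒ BAD·DD·DD·DAD·BAD·ACC·BAD·DD·DD·BAD·DD·DD·DAD·BAD·ACC·BAD·DD·DD·BAD·DD·DD·DAD·BAD·ACC·BAD·DD·DD
    A ↦ BAD
    B ↦ DAD
    C ↦ DD
    D ↦ ACC

A->BAD, B->DAD, C->DD, D->ACC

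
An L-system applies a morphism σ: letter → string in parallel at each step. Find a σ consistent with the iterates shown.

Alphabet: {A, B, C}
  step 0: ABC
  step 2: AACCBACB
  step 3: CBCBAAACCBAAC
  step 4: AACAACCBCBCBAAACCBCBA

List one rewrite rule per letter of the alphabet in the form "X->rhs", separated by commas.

  step 3 ⇒ step 4: CBCBAAACCBAAC ⇒ A·AC·A·AC·CB·CB·CB·A·A·AC·CB·CB·A
    A ↦ CB
    B ↦ AC
    C ↦ A

A->CB, B->AC, C->A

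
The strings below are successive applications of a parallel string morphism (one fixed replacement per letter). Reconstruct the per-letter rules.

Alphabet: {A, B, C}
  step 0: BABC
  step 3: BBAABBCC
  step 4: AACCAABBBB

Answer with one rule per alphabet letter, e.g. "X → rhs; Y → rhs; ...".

A->C, B->A, C->BB

  step 3 ⇒ step 4: BBAABBCC ⇒ A·A·C·C·A·A·BB·BB
    A ↦ C
    B ↦ A
    C ↦ BB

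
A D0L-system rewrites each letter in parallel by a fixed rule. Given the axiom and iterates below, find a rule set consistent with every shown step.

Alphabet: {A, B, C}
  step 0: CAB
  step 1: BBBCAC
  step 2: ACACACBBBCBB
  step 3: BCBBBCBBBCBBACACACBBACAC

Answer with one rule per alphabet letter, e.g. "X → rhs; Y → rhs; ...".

A->BC, B->AC, C->BB

  step 2 ⇒ step 3: ACACACBBBCBB ⇒ BC·BB·BC·BB·BC·BB·AC·AC·AC·BB·AC·AC
    A ↦ BC
    B ↦ AC
    C ↦ BB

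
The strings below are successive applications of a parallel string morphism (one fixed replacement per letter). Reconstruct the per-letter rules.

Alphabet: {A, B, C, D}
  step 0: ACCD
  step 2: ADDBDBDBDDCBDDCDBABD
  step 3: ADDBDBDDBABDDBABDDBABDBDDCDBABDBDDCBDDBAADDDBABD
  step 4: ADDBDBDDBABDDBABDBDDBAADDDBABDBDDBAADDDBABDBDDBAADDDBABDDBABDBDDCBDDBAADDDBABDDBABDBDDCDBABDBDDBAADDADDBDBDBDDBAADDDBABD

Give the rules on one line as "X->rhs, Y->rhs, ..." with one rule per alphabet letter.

A->ADD, B->DBA, C->DC, D->BD

  step 3 ⇒ step 4: ADDBDBDDBABDDBABDDBABDBDDCDBABDBDDCBDDBAADDDBABD ⇒ ADD·BD·BD·DBA·BD·DBA·BD·BD·DBA·ADD·DBA·BD·BD·DBA·ADD·DBA·BD·BD·DBA·ADD·DBA·BD·DBA·BD·BD·DC·BD·DBA·ADD·DBA·BD·DBA·BD·BD·DC·DBA·BD·BD·DBA·ADD·ADD·BD·BD·BD·DBA·ADD·DBA·BD
    A ↦ ADD
    B ↦ DBA
    C ↦ DC
    D ↦ BD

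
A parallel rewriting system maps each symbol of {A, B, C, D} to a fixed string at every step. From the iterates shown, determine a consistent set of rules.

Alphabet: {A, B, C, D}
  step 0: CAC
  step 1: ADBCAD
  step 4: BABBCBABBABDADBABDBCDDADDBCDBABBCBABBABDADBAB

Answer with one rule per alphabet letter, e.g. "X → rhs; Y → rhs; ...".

  step 0 ⇒ step 1: CAC ⇒ AD·BC·AD
    A ↦ BC
    C ↦ AD
    B ↦ D  (constrained at step 1)
    D ↦ BAB  (constrained at step 1)

A->BC, B->D, C->AD, D->BAB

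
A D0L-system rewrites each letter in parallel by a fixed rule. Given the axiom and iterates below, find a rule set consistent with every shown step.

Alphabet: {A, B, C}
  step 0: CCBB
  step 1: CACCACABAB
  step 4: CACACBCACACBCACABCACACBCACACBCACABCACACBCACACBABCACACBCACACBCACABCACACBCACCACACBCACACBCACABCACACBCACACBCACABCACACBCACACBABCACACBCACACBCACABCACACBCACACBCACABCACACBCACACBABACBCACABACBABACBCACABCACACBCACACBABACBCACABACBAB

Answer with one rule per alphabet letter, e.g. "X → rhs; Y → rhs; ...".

A->ACB, B->AB, C->CAC

  step 0 ⇒ step 1: CCBB ⇒ CAC·CAC·AB·AB
    B ↦ AB
    C ↦ CAC
    A ↦ ACB  (constrained at step 1)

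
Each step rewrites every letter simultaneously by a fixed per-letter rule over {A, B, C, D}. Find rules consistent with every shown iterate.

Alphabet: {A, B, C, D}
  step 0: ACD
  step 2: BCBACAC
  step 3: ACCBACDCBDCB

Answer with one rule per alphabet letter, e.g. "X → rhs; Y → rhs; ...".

  step 2 ⇒ step 3: BCBACAC ⇒ AC·CB·AC·D·CB·D·CB
    A ↦ D
    B ↦ AC
    C ↦ CB
    D ↦ B  (constrained at step 0)

A->D, B->AC, C->CB, D->B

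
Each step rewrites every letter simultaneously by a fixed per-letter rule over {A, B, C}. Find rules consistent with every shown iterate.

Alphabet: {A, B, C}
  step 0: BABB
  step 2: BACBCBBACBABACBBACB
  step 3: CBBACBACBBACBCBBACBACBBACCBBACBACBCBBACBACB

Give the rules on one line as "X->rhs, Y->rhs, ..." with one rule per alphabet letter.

A->BAC, B->CB, C->BA

  step 2 ⇒ step 3: BACBCBBACBABACBBACB ⇒ CB·BAC·BA·CB·BA·CB·CB·BAC·BA·CB·BAC·CB·BAC·BA·CB·CB·BAC·BA·CB
    A ↦ BAC
    B ↦ CB
    C ↦ BA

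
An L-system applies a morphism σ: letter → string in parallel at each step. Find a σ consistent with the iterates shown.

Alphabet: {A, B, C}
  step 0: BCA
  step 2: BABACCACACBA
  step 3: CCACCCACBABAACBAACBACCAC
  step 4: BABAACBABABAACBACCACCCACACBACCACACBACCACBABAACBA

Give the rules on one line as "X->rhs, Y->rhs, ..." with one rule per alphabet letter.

  step 3 ⇒ step 4: CCACCCACBABAACBAACBACCAC ⇒ BA·BA·AC·BA·BA·BA·AC·BA·CC·AC·CC·AC·AC·BA·CC·AC·AC·BA·CC·AC·BA·BA·AC·BA
    A ↦ AC
    B ↦ CC
    C ↦ BA

A->AC, B->CC, C->BA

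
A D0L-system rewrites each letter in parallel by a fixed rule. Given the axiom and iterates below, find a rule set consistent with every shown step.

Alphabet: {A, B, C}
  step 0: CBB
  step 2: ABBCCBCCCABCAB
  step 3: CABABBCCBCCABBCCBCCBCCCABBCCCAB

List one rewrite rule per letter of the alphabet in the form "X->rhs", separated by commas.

A->C, B->AB, C->BCC

  step 2 ⇒ step 3: ABBCCBCCCABCAB ⇒ C·AB·AB·BCC·BCC·AB·BCC·BCC·BCC·C·AB·BCC·C·AB
    A ↦ C
    B ↦ AB
    C ↦ BCC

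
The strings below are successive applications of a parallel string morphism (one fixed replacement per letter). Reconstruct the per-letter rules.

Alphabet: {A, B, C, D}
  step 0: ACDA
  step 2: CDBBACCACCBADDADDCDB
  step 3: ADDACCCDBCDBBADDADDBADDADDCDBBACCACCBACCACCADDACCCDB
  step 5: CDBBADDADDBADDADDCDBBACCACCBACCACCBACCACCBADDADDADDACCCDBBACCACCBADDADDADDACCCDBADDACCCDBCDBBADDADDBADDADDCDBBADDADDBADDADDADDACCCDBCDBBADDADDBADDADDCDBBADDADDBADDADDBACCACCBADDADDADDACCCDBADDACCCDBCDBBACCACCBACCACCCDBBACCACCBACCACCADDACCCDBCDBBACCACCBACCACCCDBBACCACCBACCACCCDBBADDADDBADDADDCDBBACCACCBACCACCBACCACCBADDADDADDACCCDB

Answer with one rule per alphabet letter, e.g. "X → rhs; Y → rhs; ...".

  step 2 ⇒ step 3: CDBBACCACCBADDADDCDB ⇒ ADD·ACC·CDB·CDB·B·ADD·ADD·B·ADD·ADD·CDB·B·ACC·ACC·B·ACC·ACC·ADD·ACC·CDB
    A ↦ B
    B ↦ CDB
    C ↦ ADD
    D ↦ ACC

A->B, B->CDB, C->ADD, D->ACC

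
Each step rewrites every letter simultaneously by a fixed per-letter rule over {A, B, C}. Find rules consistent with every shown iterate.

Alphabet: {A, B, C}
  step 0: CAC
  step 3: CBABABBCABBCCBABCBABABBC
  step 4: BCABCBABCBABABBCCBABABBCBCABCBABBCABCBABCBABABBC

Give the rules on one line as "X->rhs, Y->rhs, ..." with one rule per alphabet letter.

  step 3 ⇒ step 4: CBABABBCABBCCBABCBABABBC ⇒ BC·AB·CB·AB·CB·AB·AB·BC·CB·AB·AB·BC·BC·AB·CB·AB·BC·AB·CB·AB·CB·AB·AB·BC
    A ↦ CB
    B ↦ AB
    C ↦ BC

A->CB, B->AB, C->BC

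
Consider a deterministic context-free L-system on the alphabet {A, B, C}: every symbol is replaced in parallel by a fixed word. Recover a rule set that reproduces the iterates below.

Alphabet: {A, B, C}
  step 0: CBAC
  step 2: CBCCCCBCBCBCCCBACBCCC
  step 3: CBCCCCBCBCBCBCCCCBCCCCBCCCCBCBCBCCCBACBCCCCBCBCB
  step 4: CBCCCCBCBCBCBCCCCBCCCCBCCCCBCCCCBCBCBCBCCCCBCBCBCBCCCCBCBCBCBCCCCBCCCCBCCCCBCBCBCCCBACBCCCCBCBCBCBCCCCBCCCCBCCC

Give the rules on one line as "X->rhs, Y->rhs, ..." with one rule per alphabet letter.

A->BA, B->CCC, C->CB

  step 3 ⇒ step 4: CBCCCCBCBCBCBCCCCBCCCCBCCCCBCBCBCCCBACBCCCCBCBCB ⇒ CB·CCC·CB·CB·CB·CB·CCC·CB·CCC·CB·CCC·CB·CCC·CB·CB·CB·CB·CCC·CB·CB·CB·CB·CCC·CB·CB·CB·CB·CCC·CB·CCC·CB·CCC·CB·CB·CB·CCC·BA·CB·CCC·CB·CB·CB·CB·CCC·CB·CCC·CB·CCC
    A ↦ BA
    B ↦ CCC
    C ↦ CB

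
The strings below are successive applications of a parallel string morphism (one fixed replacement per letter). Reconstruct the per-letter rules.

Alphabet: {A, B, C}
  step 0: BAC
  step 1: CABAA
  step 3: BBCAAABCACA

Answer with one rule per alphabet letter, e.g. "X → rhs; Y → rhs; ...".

A->B, B->CA, C->AA

  step 0 ⇒ step 1: BAC ⇒ CA·B·AA
    A ↦ B
    B ↦ CA
    C ↦ AA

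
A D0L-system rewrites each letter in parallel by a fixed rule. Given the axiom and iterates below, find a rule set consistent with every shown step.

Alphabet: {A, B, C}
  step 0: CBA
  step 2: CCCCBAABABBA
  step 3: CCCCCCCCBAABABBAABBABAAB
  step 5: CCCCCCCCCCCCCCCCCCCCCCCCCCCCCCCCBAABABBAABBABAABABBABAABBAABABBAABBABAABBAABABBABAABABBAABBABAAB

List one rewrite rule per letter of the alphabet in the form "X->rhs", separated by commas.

A->AB, B->BA, C->CC

  step 2 ⇒ step 3: CCCCBAABABBA ⇒ CC·CC·CC·CC·BA·AB·AB·BA·AB·BA·BA·AB
    A ↦ AB
    B ↦ BA
    C ↦ CC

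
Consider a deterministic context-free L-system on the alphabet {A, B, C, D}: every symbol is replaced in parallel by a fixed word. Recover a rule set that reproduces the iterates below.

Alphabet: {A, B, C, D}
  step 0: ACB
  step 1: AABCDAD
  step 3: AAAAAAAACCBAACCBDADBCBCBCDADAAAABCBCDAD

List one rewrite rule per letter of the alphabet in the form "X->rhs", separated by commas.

A->AA, B->DAD, C->BC, D->CCB

  step 0 ⇒ step 1: ACB ⇒ AA·BC·DAD
    A ↦ AA
    B ↦ DAD
    C ↦ BC
    D ↦ CCB  (constrained at step 1)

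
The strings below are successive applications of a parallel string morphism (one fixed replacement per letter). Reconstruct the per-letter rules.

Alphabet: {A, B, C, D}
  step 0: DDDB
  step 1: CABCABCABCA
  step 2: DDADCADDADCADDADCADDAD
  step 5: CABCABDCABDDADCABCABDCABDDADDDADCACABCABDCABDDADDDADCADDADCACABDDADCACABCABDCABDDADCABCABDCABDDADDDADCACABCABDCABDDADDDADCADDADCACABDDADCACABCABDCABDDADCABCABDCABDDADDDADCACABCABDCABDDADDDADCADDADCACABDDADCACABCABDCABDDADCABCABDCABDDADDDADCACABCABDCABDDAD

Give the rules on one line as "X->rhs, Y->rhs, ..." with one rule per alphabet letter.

  step 1 ⇒ step 2: CABCABCABCA ⇒ DDA·D·CA·DDA·D·CA·DDA·D·CA·DDA·D
    A ↦ D
    B ↦ CA
    C ↦ DDA
  step 0 ⇒ step 1: DDDB ⇒ CAB·CAB·CAB·CA
    D ↦ CAB

A->D, B->CA, C->DDA, D->CAB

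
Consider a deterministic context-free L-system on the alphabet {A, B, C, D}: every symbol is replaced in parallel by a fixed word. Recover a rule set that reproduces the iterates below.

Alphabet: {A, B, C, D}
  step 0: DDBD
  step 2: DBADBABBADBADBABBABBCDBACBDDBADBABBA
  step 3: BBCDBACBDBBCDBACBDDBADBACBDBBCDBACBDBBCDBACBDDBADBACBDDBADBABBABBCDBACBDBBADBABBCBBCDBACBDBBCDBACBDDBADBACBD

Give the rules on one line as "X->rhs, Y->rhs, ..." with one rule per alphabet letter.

A->CBD, B->DBA, C->BBA, D->BBC

  step 2 ⇒ step 3: DBADBABBADBADBABBABBCDBACBDDBADBABBA ⇒ BBC·DBA·CBD·BBC·DBA·CBD·DBA·DBA·CBD·BBC·DBA·CBD·BBC·DBA·CBD·DBA·DBA·CBD·DBA·DBA·BBA·BBC·DBA·CBD·BBA·DBA·BBC·BBC·DBA·CBD·BBC·DBA·CBD·DBA·DBA·CBD
    A ↦ CBD
    B ↦ DBA
    C ↦ BBA
    D ↦ BBC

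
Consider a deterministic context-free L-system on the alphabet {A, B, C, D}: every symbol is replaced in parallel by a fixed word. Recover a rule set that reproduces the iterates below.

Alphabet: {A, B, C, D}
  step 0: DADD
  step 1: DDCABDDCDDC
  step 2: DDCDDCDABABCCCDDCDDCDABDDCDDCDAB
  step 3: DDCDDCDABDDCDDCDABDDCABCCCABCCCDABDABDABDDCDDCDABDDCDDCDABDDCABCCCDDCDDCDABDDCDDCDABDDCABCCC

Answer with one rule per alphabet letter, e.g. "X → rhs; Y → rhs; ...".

  step 2 ⇒ step 3: DDCDDCDABABCCCDDCDDCDABDDCDDCDAB ⇒ DDC·DDC·DAB·DDC·DDC·DAB·DDC·AB·CCC·AB·CCC·DAB·DAB·DAB·DDC·DDC·DAB·DDC·DDC·DAB·DDC·AB·CCC·DDC·DDC·DAB·DDC·DDC·DAB·DDC·AB·CCC
    A ↦ AB
    B ↦ CCC
    C ↦ DAB
    D ↦ DDC

A->AB, B->CCC, C->DAB, D->DDC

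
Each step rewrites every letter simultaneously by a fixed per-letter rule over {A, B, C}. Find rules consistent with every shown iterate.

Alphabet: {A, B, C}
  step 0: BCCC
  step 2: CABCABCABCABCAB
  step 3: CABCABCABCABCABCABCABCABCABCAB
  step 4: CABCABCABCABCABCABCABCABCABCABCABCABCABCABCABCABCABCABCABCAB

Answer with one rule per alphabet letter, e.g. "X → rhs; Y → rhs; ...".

  step 3 ⇒ step 4: CABCABCABCABCABCABCABCABCABCAB ⇒ CA·B·CAB·CA·B·CAB·CA·B·CAB·CA·B·CAB·CA·B·CAB·CA·B·CAB·CA·B·CAB·CA·B·CAB·CA·B·CAB·CA·B·CAB
    A ↦ B
    B ↦ CAB
    C ↦ CA

A->B, B->CAB, C->CA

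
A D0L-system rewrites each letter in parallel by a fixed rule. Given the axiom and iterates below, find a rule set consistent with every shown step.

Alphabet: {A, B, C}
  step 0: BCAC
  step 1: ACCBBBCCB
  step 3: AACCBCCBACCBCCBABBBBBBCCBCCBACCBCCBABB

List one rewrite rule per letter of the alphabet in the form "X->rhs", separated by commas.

  step 0 ⇒ step 1: BCAC ⇒ A·CCB·BB·CCB
    A ↦ BB
    B ↦ A
    C ↦ CCB

A->BB, B->A, C->CCB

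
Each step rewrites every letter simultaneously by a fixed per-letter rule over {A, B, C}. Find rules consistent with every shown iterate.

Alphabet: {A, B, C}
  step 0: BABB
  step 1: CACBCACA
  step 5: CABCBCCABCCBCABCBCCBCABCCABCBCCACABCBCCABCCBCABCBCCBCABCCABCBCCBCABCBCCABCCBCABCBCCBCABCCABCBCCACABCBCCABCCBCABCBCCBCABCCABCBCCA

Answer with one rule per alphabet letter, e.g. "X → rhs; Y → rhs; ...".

  step 0 ⇒ step 1: BABB ⇒ CA·CB·CA·CA
    A ↦ CB
    B ↦ CA
    C ↦ BC  (constrained at step 1)

A->CB, B->CA, C->BC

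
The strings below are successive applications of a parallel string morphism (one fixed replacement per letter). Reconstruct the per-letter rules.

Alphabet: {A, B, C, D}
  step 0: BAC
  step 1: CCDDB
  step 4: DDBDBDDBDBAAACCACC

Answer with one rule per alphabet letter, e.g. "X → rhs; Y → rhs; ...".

A->D, B->CC, C->DB, D->A

  step 0 ⇒ step 1: BAC ⇒ CC·D·DB
    A ↦ D
    B ↦ CC
    C ↦ DB
    D ↦ A  (constrained at step 1)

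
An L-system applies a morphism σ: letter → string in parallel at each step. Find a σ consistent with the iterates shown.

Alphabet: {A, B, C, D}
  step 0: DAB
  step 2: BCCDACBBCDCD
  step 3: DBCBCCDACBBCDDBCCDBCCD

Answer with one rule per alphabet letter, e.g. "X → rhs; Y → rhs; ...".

A->ACB, B->D, C->BC, D->CD

  step 2 ⇒ step 3: BCCDACBBCDCD ⇒ D·BC·BC·CD·ACB·BC·D·D·BC·CD·BC·CD
    A ↦ ACB
    B ↦ D
    C ↦ BC
    D ↦ CD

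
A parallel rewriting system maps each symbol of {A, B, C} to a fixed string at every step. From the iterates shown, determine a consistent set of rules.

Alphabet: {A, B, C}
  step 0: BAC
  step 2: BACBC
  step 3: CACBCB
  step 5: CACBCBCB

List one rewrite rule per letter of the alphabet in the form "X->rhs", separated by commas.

  step 2 ⇒ step 3: BACBC ⇒ C·AC·B·C·B
    A ↦ AC
    B ↦ C
    C ↦ B

A->AC, B->C, C->B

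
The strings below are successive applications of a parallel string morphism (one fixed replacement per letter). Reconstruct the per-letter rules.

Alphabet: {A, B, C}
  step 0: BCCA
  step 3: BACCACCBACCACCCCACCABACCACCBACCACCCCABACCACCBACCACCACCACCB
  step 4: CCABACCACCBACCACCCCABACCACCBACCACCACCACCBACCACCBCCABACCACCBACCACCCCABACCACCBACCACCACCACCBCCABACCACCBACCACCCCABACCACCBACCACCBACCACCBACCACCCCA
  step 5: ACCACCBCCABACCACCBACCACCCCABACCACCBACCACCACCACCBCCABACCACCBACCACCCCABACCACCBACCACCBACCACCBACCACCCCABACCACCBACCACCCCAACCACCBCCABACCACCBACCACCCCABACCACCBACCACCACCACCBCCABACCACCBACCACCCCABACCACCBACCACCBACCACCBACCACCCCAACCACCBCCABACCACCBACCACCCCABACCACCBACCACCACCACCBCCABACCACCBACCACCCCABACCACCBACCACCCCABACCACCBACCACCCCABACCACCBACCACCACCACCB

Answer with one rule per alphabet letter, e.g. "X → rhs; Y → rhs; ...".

A->B, B->CCA, C->ACC

  step 4 ⇒ step 5: CCABACCACCBACCACCCCABACCACCBACCACCACCACCBACCACCBCCABACCACCBACCACCCCABACCACCBACCACCACCACCBCCABACCACCBACCACCCCABACCACCBACCACCBACCACCBACCACCCCA ⇒ ACC·ACC·B·CCA·B·ACC·ACC·B·ACC·ACC·CCA·B·ACC·ACC·B·ACC·ACC·ACC·ACC·B·CCA·B·ACC·ACC·B·ACC·ACC·CCA·B·ACC·ACC·B·ACC·ACC·B·ACC·ACC·B·ACC·ACC·CCA·B·ACC·ACC·B·ACC·ACC·CCA·ACC·ACC·B·CCA·B·ACC·ACC·B·ACC·ACC·CCA·B·ACC·ACC·B·ACC·ACC·ACC·ACC·B·CCA·B·ACC·ACC·B·ACC·ACC·CCA·B·ACC·ACC·B·ACC·ACC·B·ACC·ACC·B·ACC·ACC·CCA·ACC·ACC·B·CCA·B·ACC·ACC·B·ACC·ACC·CCA·B·ACC·ACC·B·ACC·ACC·ACC·ACC·B·CCA·B·ACC·ACC·B·ACC·ACC·CCA·B·ACC·ACC·B·ACC·ACC·CCA·B·ACC·ACC·B·ACC·ACC·CCA·B·ACC·ACC·B·ACC·ACC·ACC·ACC·B
    A ↦ B
    B ↦ CCA
    C ↦ ACC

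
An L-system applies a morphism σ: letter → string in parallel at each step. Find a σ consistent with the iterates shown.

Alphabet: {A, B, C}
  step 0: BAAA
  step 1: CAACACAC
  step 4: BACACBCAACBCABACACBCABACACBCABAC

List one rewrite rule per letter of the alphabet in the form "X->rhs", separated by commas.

A->AC, B->CA, C->B

  step 0 ⇒ step 1: BAAA ⇒ CA·AC·AC·AC
    A ↦ AC
    B ↦ CA
    C ↦ B  (constrained at step 1)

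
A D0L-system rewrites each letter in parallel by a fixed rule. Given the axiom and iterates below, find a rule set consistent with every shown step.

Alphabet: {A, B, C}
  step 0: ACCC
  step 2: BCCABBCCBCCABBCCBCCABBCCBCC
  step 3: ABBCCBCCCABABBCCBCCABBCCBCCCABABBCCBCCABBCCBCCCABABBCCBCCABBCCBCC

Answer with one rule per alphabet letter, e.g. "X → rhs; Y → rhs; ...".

A->C, B->AB, C->BCC

  step 2 ⇒ step 3: BCCABBCCBCCABBCCBCCABBCCBCC ⇒ AB·BCC·BCC·C·AB·AB·BCC·BCC·AB·BCC·BCC·C·AB·AB·BCC·BCC·AB·BCC·BCC·C·AB·AB·BCC·BCC·AB·BCC·BCC
    A ↦ C
    B ↦ AB
    C ↦ BCC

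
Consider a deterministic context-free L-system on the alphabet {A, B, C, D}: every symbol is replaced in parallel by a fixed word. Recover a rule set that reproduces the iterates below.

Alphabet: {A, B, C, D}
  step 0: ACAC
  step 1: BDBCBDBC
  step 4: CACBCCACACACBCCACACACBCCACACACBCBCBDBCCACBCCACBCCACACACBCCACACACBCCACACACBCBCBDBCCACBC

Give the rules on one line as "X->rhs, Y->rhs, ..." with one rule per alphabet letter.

  step 0 ⇒ step 1: ACAC ⇒ BD·BC·BD·BC
    A ↦ BD
    C ↦ BC
    B ↦ CAC  (constrained at step 1)
    D ↦ A  (constrained at step 1)

A->BD, B->CAC, C->BC, D->A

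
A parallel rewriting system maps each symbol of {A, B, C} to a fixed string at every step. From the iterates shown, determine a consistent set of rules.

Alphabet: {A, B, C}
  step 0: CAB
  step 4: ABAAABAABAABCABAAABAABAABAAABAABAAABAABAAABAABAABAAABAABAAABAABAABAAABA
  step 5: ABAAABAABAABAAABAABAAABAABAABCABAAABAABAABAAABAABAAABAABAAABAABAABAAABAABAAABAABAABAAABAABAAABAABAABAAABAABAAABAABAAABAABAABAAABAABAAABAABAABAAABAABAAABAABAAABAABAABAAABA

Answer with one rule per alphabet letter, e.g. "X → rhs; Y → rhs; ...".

  step 4 ⇒ step 5: ABAAABAABAABCABAAABAABAABAAABAABAAABAABAAABAABAABAAABAABAAABAABAABAAABA ⇒ ABA·A·ABA·ABA·ABA·A·ABA·ABA·A·ABA·ABA·A·BC·ABA·A·ABA·ABA·ABA·A·ABA·ABA·A·ABA·ABA·A·ABA·ABA·ABA·A·ABA·ABA·A·ABA·ABA·ABA·A·ABA·ABA·A·ABA·ABA·ABA·A·ABA·ABA·A·ABA·ABA·A·ABA·ABA·ABA·A·ABA·ABA·A·ABA·ABA·ABA·A·ABA·ABA·A·ABA·ABA·A·ABA·ABA·ABA·A·ABA
    A ↦ ABA
    B ↦ A
    C ↦ BC

A->ABA, B->A, C->BC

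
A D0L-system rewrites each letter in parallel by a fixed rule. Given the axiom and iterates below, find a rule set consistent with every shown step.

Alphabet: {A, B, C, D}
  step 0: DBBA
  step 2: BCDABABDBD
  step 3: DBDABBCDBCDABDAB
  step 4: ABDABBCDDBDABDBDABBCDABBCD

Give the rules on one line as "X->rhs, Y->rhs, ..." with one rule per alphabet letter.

A->BC, B->D, C->BD, D->AB

  step 3 ⇒ step 4: DBDABBCDBCDABDAB ⇒ AB·D·AB·BC·D·D·BD·AB·D·BD·AB·BC·D·AB·BC·D
    A ↦ BC
    B ↦ D
    C ↦ BD
    D ↦ AB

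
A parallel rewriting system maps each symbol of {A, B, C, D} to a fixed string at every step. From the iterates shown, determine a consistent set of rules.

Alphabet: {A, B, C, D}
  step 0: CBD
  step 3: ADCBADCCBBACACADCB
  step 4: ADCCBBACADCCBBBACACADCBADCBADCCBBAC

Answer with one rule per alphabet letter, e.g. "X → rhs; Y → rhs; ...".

  step 3 ⇒ step 4: ADCBADCCBBACACADCB ⇒ ADC·CB·B·AC·ADC·CB·B·B·AC·AC·ADC·B·ADC·B·ADC·CB·B·AC
    A ↦ ADC
    B ↦ AC
    C ↦ B
    D ↦ CB

A->ADC, B->AC, C->B, D->CB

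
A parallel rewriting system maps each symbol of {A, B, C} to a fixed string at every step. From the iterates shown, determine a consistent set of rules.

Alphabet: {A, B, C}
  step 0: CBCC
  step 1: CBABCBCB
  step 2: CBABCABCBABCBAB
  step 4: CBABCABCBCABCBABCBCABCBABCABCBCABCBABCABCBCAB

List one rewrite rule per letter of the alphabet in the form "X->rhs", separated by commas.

A->C, B->AB, C->CB

  step 1 ⇒ step 2: CBABCBCB ⇒ CB·AB·C·AB·CB·AB·CB·AB
    A ↦ C
    B ↦ AB
    C ↦ CB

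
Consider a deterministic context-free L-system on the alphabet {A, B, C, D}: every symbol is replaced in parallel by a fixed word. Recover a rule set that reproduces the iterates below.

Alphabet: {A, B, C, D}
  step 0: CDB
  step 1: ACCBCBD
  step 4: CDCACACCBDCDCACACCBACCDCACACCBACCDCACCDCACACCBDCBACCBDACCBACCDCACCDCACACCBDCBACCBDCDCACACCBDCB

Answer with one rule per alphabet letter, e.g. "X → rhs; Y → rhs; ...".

  step 0 ⇒ step 1: CDB ⇒ AC·CB·CBD
    B ↦ CBD
    C ↦ AC
    D ↦ CB
    A ↦ CDC  (constrained at step 1)

A->CDC, B->CBD, C->AC, D->CB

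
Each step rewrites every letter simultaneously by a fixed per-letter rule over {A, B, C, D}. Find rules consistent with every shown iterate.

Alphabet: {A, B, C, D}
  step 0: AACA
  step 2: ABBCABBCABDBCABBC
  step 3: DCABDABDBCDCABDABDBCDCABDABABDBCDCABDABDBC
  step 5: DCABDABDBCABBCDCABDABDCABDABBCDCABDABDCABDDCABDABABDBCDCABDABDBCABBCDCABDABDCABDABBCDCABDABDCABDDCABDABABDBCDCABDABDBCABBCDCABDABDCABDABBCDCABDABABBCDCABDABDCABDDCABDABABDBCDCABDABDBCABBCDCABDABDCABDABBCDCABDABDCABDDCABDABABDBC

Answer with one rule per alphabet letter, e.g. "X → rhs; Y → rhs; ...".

  step 2 ⇒ step 3: ABBCABBCABDBCABBC ⇒ DC·ABD·ABD·BC·DC·ABD·ABD·BC·DC·ABD·AB·ABD·BC·DC·ABD·ABD·BC
    A ↦ DC
    B ↦ ABD
    C ↦ BC
    D ↦ AB

A->DC, B->ABD, C->BC, D->AB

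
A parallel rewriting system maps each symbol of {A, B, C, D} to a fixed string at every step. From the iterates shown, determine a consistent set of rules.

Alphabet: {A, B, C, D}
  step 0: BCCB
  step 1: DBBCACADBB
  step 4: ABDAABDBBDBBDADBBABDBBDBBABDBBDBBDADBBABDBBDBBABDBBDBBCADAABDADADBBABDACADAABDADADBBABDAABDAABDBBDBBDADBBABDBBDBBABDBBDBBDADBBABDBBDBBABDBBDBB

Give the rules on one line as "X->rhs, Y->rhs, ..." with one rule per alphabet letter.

  step 0 ⇒ step 1: BCCB ⇒ DBB·CA·CA·DBB
    B ↦ DBB
    C ↦ CA
    A ↦ DA  (constrained at step 1)
    D ↦ AB  (constrained at step 1)

A->DA, B->DBB, C->CA, D->AB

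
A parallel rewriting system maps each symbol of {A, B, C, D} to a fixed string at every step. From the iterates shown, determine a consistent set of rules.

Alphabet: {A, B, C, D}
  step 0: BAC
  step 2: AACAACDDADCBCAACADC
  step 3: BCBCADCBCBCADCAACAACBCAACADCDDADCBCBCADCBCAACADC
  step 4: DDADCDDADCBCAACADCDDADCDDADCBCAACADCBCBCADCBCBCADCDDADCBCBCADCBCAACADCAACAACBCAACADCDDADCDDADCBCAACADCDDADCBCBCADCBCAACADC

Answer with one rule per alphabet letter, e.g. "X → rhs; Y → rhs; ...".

A->BC, B->DD, C->ADC, D->AAC

  step 3 ⇒ step 4: BCBCADCBCBCADCAACAACBCAACADCDDADCBCBCADCBCAACADC ⇒ DD·ADC·DD·ADC·BC·AAC·ADC·DD·ADC·DD·ADC·BC·AAC·ADC·BC·BC·ADC·BC·BC·ADC·DD·ADC·BC·BC·ADC·BC·AAC·ADC·AAC·AAC·BC·AAC·ADC·DD·ADC·DD·ADC·BC·AAC·ADC·DD·ADC·BC·BC·ADC·BC·AAC·ADC
    A ↦ BC
    B ↦ DD
    C ↦ ADC
    D ↦ AAC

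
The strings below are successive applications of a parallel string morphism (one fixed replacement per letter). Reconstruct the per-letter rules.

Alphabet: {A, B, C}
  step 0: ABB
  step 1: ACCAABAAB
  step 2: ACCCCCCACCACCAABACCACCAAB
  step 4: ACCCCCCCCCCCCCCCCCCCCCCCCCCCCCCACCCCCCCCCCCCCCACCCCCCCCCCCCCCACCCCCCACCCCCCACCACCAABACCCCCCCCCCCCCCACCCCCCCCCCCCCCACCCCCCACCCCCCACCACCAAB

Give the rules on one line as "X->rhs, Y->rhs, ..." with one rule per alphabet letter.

A->ACC, B->AAB, C->CC

  step 1 ⇒ step 2: ACCAABAAB ⇒ ACC·CC·CC·ACC·ACC·AAB·ACC·ACC·AAB
    A ↦ ACC
    B ↦ AAB
    C ↦ CC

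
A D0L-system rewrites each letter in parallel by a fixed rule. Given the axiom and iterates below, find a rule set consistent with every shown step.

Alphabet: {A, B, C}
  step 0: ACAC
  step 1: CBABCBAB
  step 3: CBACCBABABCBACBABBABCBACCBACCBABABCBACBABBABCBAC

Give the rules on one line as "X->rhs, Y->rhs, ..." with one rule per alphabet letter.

A->C, B->CBA, C->BAB

  step 0 ⇒ step 1: ACAC ⇒ C·BAB·C·BAB
    A ↦ C
    C ↦ BAB
    B ↦ CBA  (constrained at step 1)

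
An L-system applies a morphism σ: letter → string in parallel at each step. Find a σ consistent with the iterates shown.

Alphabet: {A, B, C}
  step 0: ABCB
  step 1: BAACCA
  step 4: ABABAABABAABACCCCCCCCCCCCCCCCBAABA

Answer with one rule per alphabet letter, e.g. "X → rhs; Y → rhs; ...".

  step 0 ⇒ step 1: ABCB ⇒ BA·A·CC·A
    A ↦ BA
    B ↦ A
    C ↦ CC

A->BA, B->A, C->CC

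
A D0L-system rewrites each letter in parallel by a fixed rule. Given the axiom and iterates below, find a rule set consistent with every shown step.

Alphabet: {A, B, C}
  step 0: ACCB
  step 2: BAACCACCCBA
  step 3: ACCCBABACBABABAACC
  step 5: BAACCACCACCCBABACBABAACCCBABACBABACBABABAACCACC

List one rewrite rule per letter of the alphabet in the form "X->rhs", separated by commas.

  step 2 ⇒ step 3: BAACCACCCBA ⇒ AC·C·C·BA·BA·C·BA·BA·BA·AC·C
    A ↦ C
    B ↦ AC
    C ↦ BA

A->C, B->AC, C->BA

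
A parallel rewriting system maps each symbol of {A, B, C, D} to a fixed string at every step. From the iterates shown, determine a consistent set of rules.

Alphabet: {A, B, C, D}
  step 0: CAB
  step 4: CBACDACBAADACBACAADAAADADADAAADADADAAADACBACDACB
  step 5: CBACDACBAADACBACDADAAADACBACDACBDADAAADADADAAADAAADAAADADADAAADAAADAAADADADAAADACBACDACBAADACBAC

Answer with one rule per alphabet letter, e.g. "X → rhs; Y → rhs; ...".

A->DA, B->AC, C->CB, D->AA

  step 4 ⇒ step 5: CBACDACBAADACBACAADAAADADADAAADADADAAADACBACDACB ⇒ CB·AC·DA·CB·AA·DA·CB·AC·DA·DA·AA·DA·CB·AC·DA·CB·DA·DA·AA·DA·DA·DA·AA·DA·AA·DA·AA·DA·DA·DA·AA·DA·AA·DA·AA·DA·DA·DA·AA·DA·CB·AC·DA·CB·AA·DA·CB·AC
    A ↦ DA
    B ↦ AC
    C ↦ CB
    D ↦ AA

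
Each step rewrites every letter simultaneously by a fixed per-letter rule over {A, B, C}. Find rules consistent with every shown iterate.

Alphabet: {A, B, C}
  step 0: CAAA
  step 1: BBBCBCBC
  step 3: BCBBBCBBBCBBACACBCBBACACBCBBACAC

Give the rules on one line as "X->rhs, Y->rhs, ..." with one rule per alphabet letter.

  step 0 ⇒ step 1: CAAA ⇒ BB·BC·BC·BC
    A ↦ BC
    C ↦ BB
    B ↦ AC  (constrained at step 1)

A->BC, B->AC, C->BB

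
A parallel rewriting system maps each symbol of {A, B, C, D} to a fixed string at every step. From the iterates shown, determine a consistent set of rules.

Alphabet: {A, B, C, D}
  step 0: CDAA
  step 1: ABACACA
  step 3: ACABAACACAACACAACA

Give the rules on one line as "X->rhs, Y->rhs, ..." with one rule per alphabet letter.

  step 0 ⇒ step 1: CDAA ⇒ A·BA·CA·CA
    A ↦ CA
    C ↦ A
    D ↦ BA
    B ↦ D  (constrained at step 1)

A->CA, B->D, C->A, D->BA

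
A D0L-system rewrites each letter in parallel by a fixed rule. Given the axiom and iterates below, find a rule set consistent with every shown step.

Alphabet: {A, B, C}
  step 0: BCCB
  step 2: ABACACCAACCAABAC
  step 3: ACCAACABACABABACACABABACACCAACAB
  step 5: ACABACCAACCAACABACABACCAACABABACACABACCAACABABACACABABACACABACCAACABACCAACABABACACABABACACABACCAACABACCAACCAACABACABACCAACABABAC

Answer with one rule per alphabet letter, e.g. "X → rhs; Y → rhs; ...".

A->AC, B->CA, C->AB

  step 2 ⇒ step 3: ABACACCAACCAABAC ⇒ AC·CA·AC·AB·AC·AB·AB·AC·AC·AB·AB·AC·AC·CA·AC·AB
    A ↦ AC
    B ↦ CA
    C ↦ AB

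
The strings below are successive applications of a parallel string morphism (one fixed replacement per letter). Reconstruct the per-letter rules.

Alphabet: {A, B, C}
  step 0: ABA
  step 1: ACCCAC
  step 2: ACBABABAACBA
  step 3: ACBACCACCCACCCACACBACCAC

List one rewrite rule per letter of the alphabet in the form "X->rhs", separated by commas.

A->AC, B->CC, C->BA

  step 2 ⇒ step 3: ACBABABAACBA ⇒ AC·BA·CC·AC·CC·AC·CC·AC·AC·BA·CC·AC
    A ↦ AC
    B ↦ CC
    C ↦ BA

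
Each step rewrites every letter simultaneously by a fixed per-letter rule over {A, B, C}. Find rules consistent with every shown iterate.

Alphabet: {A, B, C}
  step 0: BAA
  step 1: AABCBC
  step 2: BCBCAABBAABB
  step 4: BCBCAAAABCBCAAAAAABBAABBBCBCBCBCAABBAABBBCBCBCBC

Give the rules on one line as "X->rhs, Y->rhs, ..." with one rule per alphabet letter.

  step 1 ⇒ step 2: AABCBC ⇒ BC·BC·AA·BB·AA·BB
    A ↦ BC
    B ↦ AA
    C ↦ BB

A->BC, B->AA, C->BB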